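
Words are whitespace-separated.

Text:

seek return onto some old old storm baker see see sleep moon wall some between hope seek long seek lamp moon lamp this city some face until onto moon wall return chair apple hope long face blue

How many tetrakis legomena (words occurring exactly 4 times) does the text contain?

0

Frequencies: seek:3, some:3, moon:3, return:2, onto:2, old:2, see:2, wall:2, hope:2, long:2, lamp:2, face:2, storm:1, baker:1, sleep:1, between:1, this:1, city:1, until:1, chair:1, … (2 more, each freq 1)
Words with frequency 4: (none)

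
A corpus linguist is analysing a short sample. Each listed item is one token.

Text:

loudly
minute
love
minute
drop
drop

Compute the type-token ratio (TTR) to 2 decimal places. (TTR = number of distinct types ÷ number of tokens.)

N = 6 tokens, V = 4 types.
TTR = V / N = 4 / 6 = 0.67

0.67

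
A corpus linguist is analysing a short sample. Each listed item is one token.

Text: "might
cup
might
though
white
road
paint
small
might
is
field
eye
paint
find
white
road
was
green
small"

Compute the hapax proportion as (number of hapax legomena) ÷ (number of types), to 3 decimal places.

Frequencies: might:3, white:2, road:2, paint:2, small:2, cup:1, though:1, is:1, field:1, eye:1, find:1, was:1, green:1
Hapax count = 8; type count = 13.
Ratio = 8 / 13 = 0.615

0.615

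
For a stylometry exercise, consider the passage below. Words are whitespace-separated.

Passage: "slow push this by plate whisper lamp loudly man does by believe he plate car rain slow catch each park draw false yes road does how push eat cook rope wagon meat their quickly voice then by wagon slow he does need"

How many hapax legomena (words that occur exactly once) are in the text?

25

Frequencies: slow:3, by:3, does:3, push:2, plate:2, he:2, wagon:2, this:1, whisper:1, lamp:1, loudly:1, man:1, believe:1, car:1, rain:1, catch:1, each:1, park:1, draw:1, false:1, … (12 more, each freq 1)
Hapax (freq=1): believe, car, catch, cook, draw, each, eat, false, how, lamp, loudly, man, meat, need, park, quickly, rain, road, rope, their, then, this, voice, whisper, yes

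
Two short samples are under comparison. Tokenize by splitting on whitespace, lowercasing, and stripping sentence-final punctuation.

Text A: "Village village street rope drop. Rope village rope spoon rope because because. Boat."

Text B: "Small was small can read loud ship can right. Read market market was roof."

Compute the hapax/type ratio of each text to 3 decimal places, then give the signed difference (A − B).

A: hapax=4, V=7, ratio=0.571
B: hapax=4, V=9, ratio=0.444
Difference = 0.571 − 0.444 = 0.127

0.127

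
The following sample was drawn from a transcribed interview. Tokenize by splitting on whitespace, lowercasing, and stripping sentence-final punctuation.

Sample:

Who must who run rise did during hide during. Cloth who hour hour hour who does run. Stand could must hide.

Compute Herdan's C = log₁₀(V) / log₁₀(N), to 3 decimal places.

N = 21, V = 12.
log₁₀(V) = 1.079181, log₁₀(N) = 1.322219
C = 1.079181 / 1.322219 = 0.816

0.816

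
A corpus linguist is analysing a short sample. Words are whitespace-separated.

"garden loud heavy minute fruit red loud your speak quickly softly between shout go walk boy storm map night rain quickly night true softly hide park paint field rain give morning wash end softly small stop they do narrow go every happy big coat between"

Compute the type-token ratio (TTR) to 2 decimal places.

0.82

N = 45 tokens, V = 37 types.
TTR = V / N = 37 / 45 = 0.82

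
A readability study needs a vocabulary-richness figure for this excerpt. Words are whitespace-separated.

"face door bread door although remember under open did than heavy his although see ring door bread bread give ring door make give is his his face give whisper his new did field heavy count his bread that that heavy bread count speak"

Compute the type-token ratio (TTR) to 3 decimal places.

N = 43 tokens, V = 22 types.
TTR = V / N = 22 / 43 = 0.512

0.512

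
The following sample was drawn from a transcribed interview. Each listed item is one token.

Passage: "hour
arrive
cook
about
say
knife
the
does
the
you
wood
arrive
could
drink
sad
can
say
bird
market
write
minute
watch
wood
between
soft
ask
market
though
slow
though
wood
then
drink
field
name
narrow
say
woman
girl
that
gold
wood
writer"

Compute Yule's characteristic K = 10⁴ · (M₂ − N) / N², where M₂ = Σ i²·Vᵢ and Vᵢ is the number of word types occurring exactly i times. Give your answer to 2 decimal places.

Frequencies: wood:4, say:3, arrive:2, the:2, drink:2, market:2, though:2, hour:1, cook:1, about:1, knife:1, does:1, you:1, could:1, sad:1, can:1, bird:1, write:1, minute:1, watch:1, … (13 more, each freq 1)
N = 43. Frequency spectrum: V_1=26, V_2=5, V_3=1, V_4=1
M₂ = 1²·26 + 2²·5 + 3²·1 + 4²·1 = 71
K = 10000 × (71 − 43) / 43² = 151.43

151.43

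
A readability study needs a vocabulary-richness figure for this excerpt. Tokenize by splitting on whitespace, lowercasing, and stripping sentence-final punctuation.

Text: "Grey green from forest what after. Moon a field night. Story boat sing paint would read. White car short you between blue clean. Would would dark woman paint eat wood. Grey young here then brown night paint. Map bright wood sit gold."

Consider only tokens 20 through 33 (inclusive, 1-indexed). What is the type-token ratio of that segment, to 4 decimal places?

0.9286

Segment tokens 20–33: you, between, blue, clean, would, would, dark, woman, paint, eat, wood, grey, young, here
Segment N = 14, segment V = 13.
TTR = 13 / 14 = 0.9286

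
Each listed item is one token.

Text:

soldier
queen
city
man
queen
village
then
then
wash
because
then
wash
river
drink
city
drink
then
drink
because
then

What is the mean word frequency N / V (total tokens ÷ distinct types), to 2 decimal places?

N = 20 tokens, V = 10 types.
Mean frequency = N / V = 20 / 10 = 2.00

2.00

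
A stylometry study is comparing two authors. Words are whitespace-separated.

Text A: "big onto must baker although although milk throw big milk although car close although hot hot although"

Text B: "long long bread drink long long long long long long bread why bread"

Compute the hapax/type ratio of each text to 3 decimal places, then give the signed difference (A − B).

A: hapax=6, V=10, ratio=0.600
B: hapax=2, V=4, ratio=0.500
Difference = 0.600 − 0.500 = 0.100

0.100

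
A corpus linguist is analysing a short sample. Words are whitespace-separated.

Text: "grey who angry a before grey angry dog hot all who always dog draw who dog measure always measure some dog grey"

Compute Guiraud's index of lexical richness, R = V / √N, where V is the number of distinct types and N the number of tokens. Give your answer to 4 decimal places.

N = 22, V = 12.
√N = 4.690416
R = 12 / 4.690416 = 2.5584

2.5584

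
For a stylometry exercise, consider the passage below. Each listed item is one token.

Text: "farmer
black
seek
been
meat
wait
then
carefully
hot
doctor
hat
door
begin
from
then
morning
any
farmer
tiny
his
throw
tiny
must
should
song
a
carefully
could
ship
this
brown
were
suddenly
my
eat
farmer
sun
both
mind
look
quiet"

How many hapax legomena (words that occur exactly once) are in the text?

Frequencies: farmer:3, then:2, carefully:2, tiny:2, black:1, seek:1, been:1, meat:1, wait:1, hot:1, doctor:1, hat:1, door:1, begin:1, from:1, morning:1, any:1, his:1, throw:1, must:1, … (16 more, each freq 1)
Hapax (freq=1): a, any, been, begin, black, both, brown, could, doctor, door, eat, from, hat, his, hot, look, meat, mind, morning, must, my, quiet, seek, ship, should, song, suddenly, sun, this, throw, wait, were

32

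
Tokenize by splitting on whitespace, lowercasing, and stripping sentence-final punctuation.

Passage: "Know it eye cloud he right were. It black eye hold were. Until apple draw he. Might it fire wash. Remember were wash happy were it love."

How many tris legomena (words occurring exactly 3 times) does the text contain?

Frequencies: it:4, were:4, eye:2, he:2, wash:2, know:1, cloud:1, right:1, black:1, hold:1, until:1, apple:1, draw:1, might:1, fire:1, remember:1, happy:1, love:1
Words with frequency 3: (none)

0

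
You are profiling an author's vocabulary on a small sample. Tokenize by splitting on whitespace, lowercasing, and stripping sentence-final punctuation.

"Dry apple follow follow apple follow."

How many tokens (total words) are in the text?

Tokens: dry, apple, follow, follow, apple, follow
N = 6

6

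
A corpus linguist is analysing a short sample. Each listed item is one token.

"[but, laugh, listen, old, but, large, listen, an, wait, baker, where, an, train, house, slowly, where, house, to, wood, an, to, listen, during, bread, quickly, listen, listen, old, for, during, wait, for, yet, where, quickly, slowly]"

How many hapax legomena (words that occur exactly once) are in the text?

Frequencies: listen:5, an:3, where:3, but:2, old:2, wait:2, house:2, slowly:2, to:2, during:2, quickly:2, for:2, laugh:1, large:1, baker:1, train:1, wood:1, bread:1, yet:1
Hapax (freq=1): baker, bread, large, laugh, train, wood, yet

7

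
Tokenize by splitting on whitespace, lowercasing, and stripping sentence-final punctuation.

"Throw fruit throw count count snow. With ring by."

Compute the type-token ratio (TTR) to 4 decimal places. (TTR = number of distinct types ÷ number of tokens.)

N = 9 tokens, V = 7 types.
TTR = V / N = 7 / 9 = 0.7778

0.7778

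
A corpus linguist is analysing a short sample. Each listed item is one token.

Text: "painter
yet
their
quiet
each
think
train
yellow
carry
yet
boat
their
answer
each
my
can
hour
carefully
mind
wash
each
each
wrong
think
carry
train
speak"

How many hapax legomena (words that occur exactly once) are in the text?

Frequencies: each:4, yet:2, their:2, think:2, train:2, carry:2, painter:1, quiet:1, yellow:1, boat:1, answer:1, my:1, can:1, hour:1, carefully:1, mind:1, wash:1, wrong:1, speak:1
Hapax (freq=1): answer, boat, can, carefully, hour, mind, my, painter, quiet, speak, wash, wrong, yellow

13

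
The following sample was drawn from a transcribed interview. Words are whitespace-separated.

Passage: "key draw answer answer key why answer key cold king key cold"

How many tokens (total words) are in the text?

12

Tokens: key, draw, answer, answer, key, why, answer, key, cold, king, key, cold
N = 12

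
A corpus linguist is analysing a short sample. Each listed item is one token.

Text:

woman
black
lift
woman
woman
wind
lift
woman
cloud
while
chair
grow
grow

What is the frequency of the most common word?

Frequencies: woman:4, lift:2, grow:2, black:1, wind:1, cloud:1, while:1, chair:1
Most common: 'woman' with frequency 4.

4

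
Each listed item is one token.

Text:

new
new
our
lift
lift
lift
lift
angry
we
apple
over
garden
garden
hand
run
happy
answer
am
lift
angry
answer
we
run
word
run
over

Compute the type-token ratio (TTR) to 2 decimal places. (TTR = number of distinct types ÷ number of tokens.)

N = 26 tokens, V = 14 types.
TTR = V / N = 14 / 26 = 0.54

0.54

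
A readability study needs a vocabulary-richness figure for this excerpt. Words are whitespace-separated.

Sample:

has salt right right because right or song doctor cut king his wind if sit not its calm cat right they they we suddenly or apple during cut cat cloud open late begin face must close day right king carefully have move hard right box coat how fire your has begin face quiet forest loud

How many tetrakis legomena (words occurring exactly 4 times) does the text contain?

0

Frequencies: right:6, has:2, or:2, cut:2, king:2, cat:2, they:2, begin:2, face:2, salt:1, because:1, song:1, doctor:1, his:1, wind:1, if:1, sit:1, not:1, its:1, calm:1, … (22 more, each freq 1)
Words with frequency 4: (none)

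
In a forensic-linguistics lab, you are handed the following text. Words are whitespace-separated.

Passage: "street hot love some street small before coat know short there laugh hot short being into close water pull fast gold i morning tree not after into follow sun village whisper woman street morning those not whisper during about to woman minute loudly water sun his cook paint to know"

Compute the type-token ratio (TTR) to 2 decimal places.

0.74

N = 50 tokens, V = 37 types.
TTR = V / N = 37 / 50 = 0.74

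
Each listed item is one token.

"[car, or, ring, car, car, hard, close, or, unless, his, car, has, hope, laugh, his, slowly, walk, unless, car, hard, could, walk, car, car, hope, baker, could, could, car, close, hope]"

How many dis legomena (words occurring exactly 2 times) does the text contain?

Frequencies: car:8, hope:3, could:3, or:2, hard:2, close:2, unless:2, his:2, walk:2, ring:1, has:1, laugh:1, slowly:1, baker:1
Words with frequency 2: close, hard, his, or, unless, walk

6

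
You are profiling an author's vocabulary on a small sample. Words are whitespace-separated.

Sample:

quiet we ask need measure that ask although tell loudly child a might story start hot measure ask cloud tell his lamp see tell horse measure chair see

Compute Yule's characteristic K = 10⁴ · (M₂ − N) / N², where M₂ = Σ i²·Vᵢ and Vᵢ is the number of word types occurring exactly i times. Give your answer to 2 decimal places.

Frequencies: ask:3, measure:3, tell:3, see:2, quiet:1, we:1, need:1, that:1, although:1, loudly:1, child:1, a:1, might:1, story:1, start:1, hot:1, cloud:1, his:1, lamp:1, horse:1, … (1 more, each freq 1)
N = 28. Frequency spectrum: V_1=17, V_2=1, V_3=3
M₂ = 1²·17 + 2²·1 + 3²·3 = 48
K = 10000 × (48 − 28) / 28² = 255.10

255.10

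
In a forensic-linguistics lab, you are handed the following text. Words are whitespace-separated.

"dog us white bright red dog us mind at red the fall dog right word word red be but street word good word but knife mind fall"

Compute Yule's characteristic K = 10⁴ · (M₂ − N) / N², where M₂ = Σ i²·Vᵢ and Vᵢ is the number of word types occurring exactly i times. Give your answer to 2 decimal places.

438.96

Frequencies: word:4, dog:3, red:3, us:2, mind:2, fall:2, but:2, white:1, bright:1, at:1, the:1, right:1, be:1, street:1, good:1, knife:1
N = 27. Frequency spectrum: V_1=9, V_2=4, V_3=2, V_4=1
M₂ = 1²·9 + 2²·4 + 3²·2 + 4²·1 = 59
K = 10000 × (59 − 27) / 27² = 438.96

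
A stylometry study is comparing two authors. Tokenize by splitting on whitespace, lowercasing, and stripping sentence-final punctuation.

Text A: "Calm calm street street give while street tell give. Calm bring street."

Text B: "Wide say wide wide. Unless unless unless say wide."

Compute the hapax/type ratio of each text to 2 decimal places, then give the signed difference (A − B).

A: hapax=3, V=6, ratio=0.50
B: hapax=0, V=3, ratio=0.00
Difference = 0.50 − 0.00 = 0.50

0.50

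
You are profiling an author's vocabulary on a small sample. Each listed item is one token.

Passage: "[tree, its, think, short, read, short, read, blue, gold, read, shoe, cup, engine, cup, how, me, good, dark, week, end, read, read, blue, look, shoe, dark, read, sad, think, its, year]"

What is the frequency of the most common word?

Frequencies: read:6, its:2, think:2, short:2, blue:2, shoe:2, cup:2, dark:2, tree:1, gold:1, engine:1, how:1, me:1, good:1, week:1, end:1, look:1, sad:1, year:1
Most common: 'read' with frequency 6.

6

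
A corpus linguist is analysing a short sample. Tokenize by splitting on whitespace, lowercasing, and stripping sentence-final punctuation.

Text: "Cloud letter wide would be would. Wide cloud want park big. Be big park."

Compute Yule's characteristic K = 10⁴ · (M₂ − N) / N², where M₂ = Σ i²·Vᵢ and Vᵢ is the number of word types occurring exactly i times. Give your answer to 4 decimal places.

612.2449

Frequencies: cloud:2, wide:2, would:2, be:2, park:2, big:2, letter:1, want:1
N = 14. Frequency spectrum: V_1=2, V_2=6
M₂ = 1²·2 + 2²·6 = 26
K = 10000 × (26 − 14) / 14² = 612.2449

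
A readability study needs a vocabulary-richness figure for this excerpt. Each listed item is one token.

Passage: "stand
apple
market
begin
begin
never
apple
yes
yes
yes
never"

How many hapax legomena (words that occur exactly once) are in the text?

Frequencies: yes:3, apple:2, begin:2, never:2, stand:1, market:1
Hapax (freq=1): market, stand

2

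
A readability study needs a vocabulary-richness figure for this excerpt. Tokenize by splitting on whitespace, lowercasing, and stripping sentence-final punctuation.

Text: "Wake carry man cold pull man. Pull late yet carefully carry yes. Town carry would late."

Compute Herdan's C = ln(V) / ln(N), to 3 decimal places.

0.865

N = 16, V = 11.
ln(V) = 2.397895, ln(N) = 2.772589
C = 2.397895 / 2.772589 = 0.865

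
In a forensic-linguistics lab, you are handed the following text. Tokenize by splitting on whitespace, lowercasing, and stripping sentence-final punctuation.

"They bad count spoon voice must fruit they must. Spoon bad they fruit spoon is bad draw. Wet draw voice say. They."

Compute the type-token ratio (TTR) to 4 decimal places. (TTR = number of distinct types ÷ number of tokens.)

N = 22 tokens, V = 11 types.
TTR = V / N = 11 / 22 = 0.5000

0.5000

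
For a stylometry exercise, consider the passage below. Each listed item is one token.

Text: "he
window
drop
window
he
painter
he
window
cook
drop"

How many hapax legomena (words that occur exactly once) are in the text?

2

Frequencies: he:3, window:3, drop:2, painter:1, cook:1
Hapax (freq=1): cook, painter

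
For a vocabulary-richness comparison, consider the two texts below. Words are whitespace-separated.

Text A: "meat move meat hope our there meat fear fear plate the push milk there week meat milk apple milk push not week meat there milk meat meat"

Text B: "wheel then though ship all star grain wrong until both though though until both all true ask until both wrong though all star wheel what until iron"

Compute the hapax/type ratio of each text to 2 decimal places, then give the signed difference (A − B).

0.04

A: hapax=7, V=13, ratio=0.54
B: hapax=7, V=14, ratio=0.50
Difference = 0.54 − 0.50 = 0.04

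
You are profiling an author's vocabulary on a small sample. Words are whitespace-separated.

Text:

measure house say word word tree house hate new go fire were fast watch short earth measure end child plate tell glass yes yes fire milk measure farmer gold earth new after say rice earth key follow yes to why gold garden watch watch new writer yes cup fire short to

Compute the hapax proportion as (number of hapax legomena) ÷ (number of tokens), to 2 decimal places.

0.39

Frequencies: yes:4, measure:3, new:3, fire:3, watch:3, earth:3, house:2, say:2, word:2, short:2, gold:2, to:2, tree:1, hate:1, go:1, were:1, fast:1, end:1, child:1, plate:1, … (12 more, each freq 1)
Hapax count = 20; token count = 51.
Ratio = 20 / 51 = 0.39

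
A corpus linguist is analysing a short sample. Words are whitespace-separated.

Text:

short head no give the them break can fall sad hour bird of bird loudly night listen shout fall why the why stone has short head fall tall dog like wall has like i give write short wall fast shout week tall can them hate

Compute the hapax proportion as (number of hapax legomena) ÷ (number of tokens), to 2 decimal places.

0.33

Frequencies: short:3, fall:3, head:2, give:2, the:2, them:2, can:2, bird:2, shout:2, why:2, has:2, tall:2, like:2, wall:2, no:1, break:1, sad:1, hour:1, of:1, loudly:1, … (9 more, each freq 1)
Hapax count = 15; token count = 45.
Ratio = 15 / 45 = 0.33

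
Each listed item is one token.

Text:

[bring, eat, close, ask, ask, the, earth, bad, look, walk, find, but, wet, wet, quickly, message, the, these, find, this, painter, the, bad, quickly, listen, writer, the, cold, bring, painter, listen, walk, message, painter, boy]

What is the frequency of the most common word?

Frequencies: the:4, painter:3, bring:2, ask:2, bad:2, walk:2, find:2, wet:2, quickly:2, message:2, listen:2, eat:1, close:1, earth:1, look:1, but:1, these:1, this:1, writer:1, cold:1, … (1 more, each freq 1)
Most common: 'the' with frequency 4.

4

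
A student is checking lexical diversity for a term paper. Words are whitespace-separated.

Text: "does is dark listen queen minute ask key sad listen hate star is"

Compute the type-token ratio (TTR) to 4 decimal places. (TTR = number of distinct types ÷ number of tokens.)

N = 13 tokens, V = 11 types.
TTR = V / N = 11 / 13 = 0.8462

0.8462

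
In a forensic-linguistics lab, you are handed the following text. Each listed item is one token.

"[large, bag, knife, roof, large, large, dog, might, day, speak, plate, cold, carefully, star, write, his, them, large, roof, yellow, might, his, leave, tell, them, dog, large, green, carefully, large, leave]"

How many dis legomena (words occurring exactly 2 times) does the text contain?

7

Frequencies: large:6, roof:2, dog:2, might:2, carefully:2, his:2, them:2, leave:2, bag:1, knife:1, day:1, speak:1, plate:1, cold:1, star:1, write:1, yellow:1, tell:1, green:1
Words with frequency 2: carefully, dog, his, leave, might, roof, them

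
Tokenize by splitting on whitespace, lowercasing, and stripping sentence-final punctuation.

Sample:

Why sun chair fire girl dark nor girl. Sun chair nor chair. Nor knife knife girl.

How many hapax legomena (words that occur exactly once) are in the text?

Frequencies: chair:3, girl:3, nor:3, sun:2, knife:2, why:1, fire:1, dark:1
Hapax (freq=1): dark, fire, why

3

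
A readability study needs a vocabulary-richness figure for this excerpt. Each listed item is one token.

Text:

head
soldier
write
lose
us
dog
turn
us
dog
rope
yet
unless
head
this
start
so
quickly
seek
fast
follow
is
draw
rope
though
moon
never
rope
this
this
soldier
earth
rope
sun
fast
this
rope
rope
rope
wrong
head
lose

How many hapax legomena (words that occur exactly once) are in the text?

Frequencies: rope:7, this:4, head:3, soldier:2, lose:2, us:2, dog:2, fast:2, write:1, turn:1, yet:1, unless:1, start:1, so:1, quickly:1, seek:1, follow:1, is:1, draw:1, though:1, … (5 more, each freq 1)
Hapax (freq=1): draw, earth, follow, is, moon, never, quickly, seek, so, start, sun, though, turn, unless, write, wrong, yet

17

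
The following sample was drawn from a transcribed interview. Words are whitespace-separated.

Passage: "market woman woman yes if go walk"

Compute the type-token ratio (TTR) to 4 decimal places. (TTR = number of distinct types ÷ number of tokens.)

0.8571

N = 7 tokens, V = 6 types.
TTR = V / N = 6 / 7 = 0.8571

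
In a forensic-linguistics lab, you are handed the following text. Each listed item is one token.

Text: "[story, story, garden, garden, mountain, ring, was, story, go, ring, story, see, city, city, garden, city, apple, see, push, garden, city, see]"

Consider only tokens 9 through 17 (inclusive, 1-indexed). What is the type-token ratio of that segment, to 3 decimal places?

0.778

Segment tokens 9–17: go, ring, story, see, city, city, garden, city, apple
Segment N = 9, segment V = 7.
TTR = 7 / 9 = 0.778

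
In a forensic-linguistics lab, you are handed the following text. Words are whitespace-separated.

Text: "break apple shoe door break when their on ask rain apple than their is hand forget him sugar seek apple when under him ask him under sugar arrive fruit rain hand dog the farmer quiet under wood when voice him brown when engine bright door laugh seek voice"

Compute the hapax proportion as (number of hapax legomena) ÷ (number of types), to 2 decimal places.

Frequencies: when:4, him:4, apple:3, under:3, break:2, door:2, their:2, ask:2, rain:2, hand:2, sugar:2, seek:2, voice:2, shoe:1, on:1, than:1, is:1, forget:1, arrive:1, fruit:1, … (9 more, each freq 1)
Hapax count = 16; type count = 29.
Ratio = 16 / 29 = 0.55

0.55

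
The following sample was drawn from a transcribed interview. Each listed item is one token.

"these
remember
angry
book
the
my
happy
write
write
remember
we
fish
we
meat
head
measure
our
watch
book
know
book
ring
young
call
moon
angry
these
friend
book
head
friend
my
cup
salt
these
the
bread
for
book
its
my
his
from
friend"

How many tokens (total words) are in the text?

Tokens: these, remember, angry, book, the, my, happy, write, write, remember, we, fish, we, meat, head, measure, our, watch, book, know, book, ring, young, call, moon, angry, these, friend, book, head, friend, my, cup, salt, these, the, bread, for, book, its, my, his, from, friend
N = 44

44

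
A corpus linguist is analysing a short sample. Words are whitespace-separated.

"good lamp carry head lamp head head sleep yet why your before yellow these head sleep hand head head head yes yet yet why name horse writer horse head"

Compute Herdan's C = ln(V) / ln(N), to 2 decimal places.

0.82

N = 29, V = 16.
ln(V) = 2.772589, ln(N) = 3.367296
C = 2.772589 / 3.367296 = 0.82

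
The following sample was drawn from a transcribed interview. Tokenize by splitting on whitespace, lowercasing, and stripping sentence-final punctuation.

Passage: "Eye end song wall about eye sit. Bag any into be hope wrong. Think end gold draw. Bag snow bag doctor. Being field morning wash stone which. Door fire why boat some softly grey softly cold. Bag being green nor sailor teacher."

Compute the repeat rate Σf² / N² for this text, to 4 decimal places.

0.0351

Frequencies: bag:4, eye:2, end:2, being:2, softly:2, song:1, wall:1, about:1, sit:1, any:1, into:1, be:1, hope:1, wrong:1, think:1, gold:1, draw:1, snow:1, doctor:1, field:1, … (15 more, each freq 1)
Σf² = 62; N² = 1764
Repeat rate = 62 / 1764 = 0.0351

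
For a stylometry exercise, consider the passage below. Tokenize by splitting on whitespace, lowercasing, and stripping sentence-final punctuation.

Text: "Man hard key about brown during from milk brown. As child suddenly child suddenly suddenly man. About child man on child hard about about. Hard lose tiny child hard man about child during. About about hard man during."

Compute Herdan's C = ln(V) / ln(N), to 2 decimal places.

N = 38, V = 14.
ln(V) = 2.639057, ln(N) = 3.637586
C = 2.639057 / 3.637586 = 0.73

0.73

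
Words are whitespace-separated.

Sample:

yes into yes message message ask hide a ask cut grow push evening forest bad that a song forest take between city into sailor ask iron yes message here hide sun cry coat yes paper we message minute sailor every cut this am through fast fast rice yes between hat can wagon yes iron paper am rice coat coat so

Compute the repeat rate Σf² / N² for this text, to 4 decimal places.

0.0383

Frequencies: yes:6, message:4, ask:3, coat:3, into:2, hide:2, a:2, cut:2, forest:2, between:2, sailor:2, iron:2, paper:2, am:2, fast:2, rice:2, grow:1, push:1, evening:1, bad:1, … (16 more, each freq 1)
Σf² = 138; N² = 3600
Repeat rate = 138 / 3600 = 0.0383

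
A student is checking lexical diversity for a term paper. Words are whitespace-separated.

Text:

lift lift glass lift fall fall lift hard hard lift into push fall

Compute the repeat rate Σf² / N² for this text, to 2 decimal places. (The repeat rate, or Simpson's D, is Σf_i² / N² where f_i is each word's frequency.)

Frequencies: lift:5, fall:3, hard:2, glass:1, into:1, push:1
Σf² = 41; N² = 169
Repeat rate = 41 / 169 = 0.24

0.24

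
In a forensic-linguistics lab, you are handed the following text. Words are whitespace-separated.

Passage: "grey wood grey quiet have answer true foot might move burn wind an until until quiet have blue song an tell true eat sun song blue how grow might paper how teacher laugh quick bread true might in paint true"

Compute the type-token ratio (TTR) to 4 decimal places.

0.6750

N = 40 tokens, V = 27 types.
TTR = V / N = 27 / 40 = 0.6750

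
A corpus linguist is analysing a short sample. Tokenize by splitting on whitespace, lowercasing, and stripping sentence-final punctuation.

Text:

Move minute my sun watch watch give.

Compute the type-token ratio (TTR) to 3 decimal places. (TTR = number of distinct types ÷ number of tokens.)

N = 7 tokens, V = 6 types.
TTR = V / N = 6 / 7 = 0.857

0.857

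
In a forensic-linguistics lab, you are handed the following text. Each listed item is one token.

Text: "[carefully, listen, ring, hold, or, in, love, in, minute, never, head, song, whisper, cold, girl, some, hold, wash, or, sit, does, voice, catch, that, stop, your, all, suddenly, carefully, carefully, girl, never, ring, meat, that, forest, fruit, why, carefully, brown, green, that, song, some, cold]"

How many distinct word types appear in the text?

Distinct types: {all, brown, carefully, catch, cold, does, forest, fruit, girl, green, head, hold, in, listen, love, meat, minute, never, or, ring, sit, some, song, stop, suddenly, that, voice, wash, whisper, why, your}
V = 31

31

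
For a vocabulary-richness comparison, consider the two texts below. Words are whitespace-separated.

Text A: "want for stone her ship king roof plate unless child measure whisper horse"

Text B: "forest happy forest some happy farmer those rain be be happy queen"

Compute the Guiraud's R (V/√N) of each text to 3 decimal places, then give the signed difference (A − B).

A: V=13, N=13, R=3.606
B: V=8, N=12, R=2.309
Difference = 3.606 − 2.309 = 1.297

1.297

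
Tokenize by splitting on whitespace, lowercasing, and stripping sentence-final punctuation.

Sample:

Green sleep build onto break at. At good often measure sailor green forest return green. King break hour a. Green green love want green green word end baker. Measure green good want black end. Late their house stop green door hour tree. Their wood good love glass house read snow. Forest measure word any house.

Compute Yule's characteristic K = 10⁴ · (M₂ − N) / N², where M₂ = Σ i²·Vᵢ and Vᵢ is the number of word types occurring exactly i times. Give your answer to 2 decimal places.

Frequencies: green:9, good:3, measure:3, house:3, break:2, at:2, forest:2, hour:2, love:2, want:2, word:2, end:2, their:2, sleep:1, build:1, onto:1, often:1, sailor:1, return:1, king:1, … (12 more, each freq 1)
N = 55. Frequency spectrum: V_1=19, V_2=9, V_3=3, V_9=1
M₂ = 1²·19 + 2²·9 + 3²·3 + 9²·1 = 163
K = 10000 × (163 − 55) / 55² = 357.02

357.02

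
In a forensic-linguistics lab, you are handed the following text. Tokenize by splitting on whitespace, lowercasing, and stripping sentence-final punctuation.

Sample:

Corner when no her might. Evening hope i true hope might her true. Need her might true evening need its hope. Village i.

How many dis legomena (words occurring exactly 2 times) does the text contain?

3

Frequencies: her:3, might:3, hope:3, true:3, evening:2, i:2, need:2, corner:1, when:1, no:1, its:1, village:1
Words with frequency 2: evening, i, need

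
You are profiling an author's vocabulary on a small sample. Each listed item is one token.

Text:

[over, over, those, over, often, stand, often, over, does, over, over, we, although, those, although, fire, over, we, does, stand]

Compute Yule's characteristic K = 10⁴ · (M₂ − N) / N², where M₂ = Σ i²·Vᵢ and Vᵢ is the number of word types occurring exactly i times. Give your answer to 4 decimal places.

1350.0000

Frequencies: over:7, those:2, often:2, stand:2, does:2, we:2, although:2, fire:1
N = 20. Frequency spectrum: V_1=1, V_2=6, V_7=1
M₂ = 1²·1 + 2²·6 + 7²·1 = 74
K = 10000 × (74 − 20) / 20² = 1350.0000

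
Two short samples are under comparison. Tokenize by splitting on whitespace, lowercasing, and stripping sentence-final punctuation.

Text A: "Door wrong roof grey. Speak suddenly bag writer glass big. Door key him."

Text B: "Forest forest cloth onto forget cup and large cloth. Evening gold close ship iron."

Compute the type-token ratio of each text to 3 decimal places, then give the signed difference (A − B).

0.066

TTR(A) = 12/13 = 0.923
TTR(B) = 12/14 = 0.857
Difference = 0.923 − 0.857 = 0.066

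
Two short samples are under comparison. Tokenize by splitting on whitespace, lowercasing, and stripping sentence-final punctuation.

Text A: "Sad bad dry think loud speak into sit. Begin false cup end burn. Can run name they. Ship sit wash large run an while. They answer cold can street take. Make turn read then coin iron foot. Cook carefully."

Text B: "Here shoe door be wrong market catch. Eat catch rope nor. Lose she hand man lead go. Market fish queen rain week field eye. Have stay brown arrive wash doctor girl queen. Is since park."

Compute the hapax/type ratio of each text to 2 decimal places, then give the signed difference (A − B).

A: hapax=31, V=35, ratio=0.89
B: hapax=29, V=32, ratio=0.91
Difference = 0.89 − 0.91 = -0.02

-0.02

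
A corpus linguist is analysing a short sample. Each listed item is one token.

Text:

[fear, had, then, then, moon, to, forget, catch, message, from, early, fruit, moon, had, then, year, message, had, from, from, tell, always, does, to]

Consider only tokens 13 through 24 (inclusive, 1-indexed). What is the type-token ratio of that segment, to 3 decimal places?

0.833

Segment tokens 13–24: moon, had, then, year, message, had, from, from, tell, always, does, to
Segment N = 12, segment V = 10.
TTR = 10 / 12 = 0.833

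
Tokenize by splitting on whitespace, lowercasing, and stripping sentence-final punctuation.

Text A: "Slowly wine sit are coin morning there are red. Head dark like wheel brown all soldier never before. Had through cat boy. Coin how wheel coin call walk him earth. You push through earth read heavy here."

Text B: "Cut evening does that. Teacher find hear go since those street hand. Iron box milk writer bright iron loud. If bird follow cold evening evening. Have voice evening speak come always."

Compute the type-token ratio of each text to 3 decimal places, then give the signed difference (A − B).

-0.033

TTR(A) = 31/37 = 0.838
TTR(B) = 27/31 = 0.871
Difference = 0.838 − 0.871 = -0.033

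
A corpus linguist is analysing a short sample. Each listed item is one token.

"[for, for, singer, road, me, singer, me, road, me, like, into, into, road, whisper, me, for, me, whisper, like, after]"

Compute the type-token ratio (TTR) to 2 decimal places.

N = 20 tokens, V = 8 types.
TTR = V / N = 8 / 20 = 0.40

0.40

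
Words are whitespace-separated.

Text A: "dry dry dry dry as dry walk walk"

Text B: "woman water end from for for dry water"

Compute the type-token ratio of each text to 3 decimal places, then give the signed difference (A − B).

TTR(A) = 3/8 = 0.375
TTR(B) = 6/8 = 0.750
Difference = 0.375 − 0.750 = -0.375

-0.375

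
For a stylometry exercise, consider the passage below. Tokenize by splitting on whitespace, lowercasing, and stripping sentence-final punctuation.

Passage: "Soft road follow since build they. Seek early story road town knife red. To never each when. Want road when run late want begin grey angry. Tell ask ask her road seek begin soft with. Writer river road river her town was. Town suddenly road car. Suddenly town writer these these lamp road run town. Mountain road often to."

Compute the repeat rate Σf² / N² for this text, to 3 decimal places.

0.046

Frequencies: road:8, town:5, soft:2, seek:2, to:2, when:2, want:2, run:2, begin:2, ask:2, her:2, writer:2, river:2, suddenly:2, these:2, follow:1, since:1, build:1, they:1, early:1, … (15 more, each freq 1)
Σf² = 161; N² = 3481
Repeat rate = 161 / 3481 = 0.046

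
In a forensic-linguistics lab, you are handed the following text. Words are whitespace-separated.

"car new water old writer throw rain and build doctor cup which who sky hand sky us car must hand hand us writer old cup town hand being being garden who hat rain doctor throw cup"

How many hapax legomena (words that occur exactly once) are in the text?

9

Frequencies: hand:4, cup:3, car:2, old:2, writer:2, throw:2, rain:2, doctor:2, who:2, sky:2, us:2, being:2, new:1, water:1, and:1, build:1, which:1, must:1, town:1, garden:1, … (1 more, each freq 1)
Hapax (freq=1): and, build, garden, hat, must, new, town, water, which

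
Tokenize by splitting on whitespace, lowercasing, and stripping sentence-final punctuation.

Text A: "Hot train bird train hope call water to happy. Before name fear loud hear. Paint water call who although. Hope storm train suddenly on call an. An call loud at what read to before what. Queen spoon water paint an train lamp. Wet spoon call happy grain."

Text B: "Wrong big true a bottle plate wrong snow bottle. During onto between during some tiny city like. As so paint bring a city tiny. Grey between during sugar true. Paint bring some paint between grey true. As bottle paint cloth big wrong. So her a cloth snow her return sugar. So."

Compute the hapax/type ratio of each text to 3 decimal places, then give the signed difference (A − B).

0.397

A: hapax=16, V=28, ratio=0.571
B: hapax=4, V=23, ratio=0.174
Difference = 0.571 − 0.174 = 0.397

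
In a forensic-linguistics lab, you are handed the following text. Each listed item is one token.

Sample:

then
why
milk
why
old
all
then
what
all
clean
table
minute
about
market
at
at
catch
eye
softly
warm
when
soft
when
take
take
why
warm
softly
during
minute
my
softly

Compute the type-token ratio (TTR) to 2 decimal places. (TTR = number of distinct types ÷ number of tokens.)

N = 32 tokens, V = 21 types.
TTR = V / N = 21 / 32 = 0.66

0.66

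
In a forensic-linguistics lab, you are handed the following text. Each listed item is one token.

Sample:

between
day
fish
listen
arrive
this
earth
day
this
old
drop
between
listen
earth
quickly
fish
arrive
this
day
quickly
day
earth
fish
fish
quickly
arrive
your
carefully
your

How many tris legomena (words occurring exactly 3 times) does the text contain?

Frequencies: day:4, fish:4, arrive:3, this:3, earth:3, quickly:3, between:2, listen:2, your:2, old:1, drop:1, carefully:1
Words with frequency 3: arrive, earth, quickly, this

4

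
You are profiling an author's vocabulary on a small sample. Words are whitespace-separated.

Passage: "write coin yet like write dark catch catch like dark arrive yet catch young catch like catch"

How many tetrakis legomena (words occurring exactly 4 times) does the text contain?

0

Frequencies: catch:5, like:3, write:2, yet:2, dark:2, coin:1, arrive:1, young:1
Words with frequency 4: (none)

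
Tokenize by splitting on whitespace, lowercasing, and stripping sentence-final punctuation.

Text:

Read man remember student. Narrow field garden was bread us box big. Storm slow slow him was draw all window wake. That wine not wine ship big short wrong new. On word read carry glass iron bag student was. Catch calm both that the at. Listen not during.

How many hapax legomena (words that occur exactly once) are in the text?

Frequencies: was:3, read:2, student:2, big:2, slow:2, that:2, wine:2, not:2, man:1, remember:1, narrow:1, field:1, garden:1, bread:1, us:1, box:1, storm:1, him:1, draw:1, all:1, … (19 more, each freq 1)
Hapax (freq=1): all, at, bag, both, box, bread, calm, carry, catch, draw, during, field, garden, glass, him, iron, listen, man, narrow, new, on, remember, ship, short, storm, the, us, wake, window, word, wrong

31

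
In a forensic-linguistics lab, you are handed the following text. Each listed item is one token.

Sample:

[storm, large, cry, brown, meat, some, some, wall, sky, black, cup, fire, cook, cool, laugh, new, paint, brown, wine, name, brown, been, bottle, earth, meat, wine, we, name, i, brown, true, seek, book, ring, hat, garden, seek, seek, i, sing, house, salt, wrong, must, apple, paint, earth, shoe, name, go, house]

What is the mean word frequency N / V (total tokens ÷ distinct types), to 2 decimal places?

N = 51 tokens, V = 37 types.
Mean frequency = N / V = 51 / 37 = 1.38

1.38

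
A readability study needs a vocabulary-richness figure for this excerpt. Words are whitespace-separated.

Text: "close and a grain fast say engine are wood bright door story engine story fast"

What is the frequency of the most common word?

Frequencies: fast:2, engine:2, story:2, close:1, and:1, a:1, grain:1, say:1, are:1, wood:1, bright:1, door:1
Most common: 'fast' with frequency 2.

2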